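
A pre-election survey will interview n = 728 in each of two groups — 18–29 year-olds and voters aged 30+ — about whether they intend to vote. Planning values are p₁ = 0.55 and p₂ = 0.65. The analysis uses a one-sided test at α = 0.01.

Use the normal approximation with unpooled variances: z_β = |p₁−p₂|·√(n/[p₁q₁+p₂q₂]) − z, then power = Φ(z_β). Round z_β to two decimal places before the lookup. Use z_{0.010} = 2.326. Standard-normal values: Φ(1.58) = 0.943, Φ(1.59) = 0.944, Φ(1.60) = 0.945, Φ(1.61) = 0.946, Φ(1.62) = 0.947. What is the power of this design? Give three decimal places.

Power ≈ 0.944

z_β = |p₁−p₂|·√(n/[p₁q₁+p₂q₂]) − z_α
    = 0.10 · √(728/0.4750) − 2.326
    = 0.10 · 39.1488 − 2.326
    = 3.9149 − 2.326 = 1.5889 → 1.59
Power = Φ(1.59) = 0.944.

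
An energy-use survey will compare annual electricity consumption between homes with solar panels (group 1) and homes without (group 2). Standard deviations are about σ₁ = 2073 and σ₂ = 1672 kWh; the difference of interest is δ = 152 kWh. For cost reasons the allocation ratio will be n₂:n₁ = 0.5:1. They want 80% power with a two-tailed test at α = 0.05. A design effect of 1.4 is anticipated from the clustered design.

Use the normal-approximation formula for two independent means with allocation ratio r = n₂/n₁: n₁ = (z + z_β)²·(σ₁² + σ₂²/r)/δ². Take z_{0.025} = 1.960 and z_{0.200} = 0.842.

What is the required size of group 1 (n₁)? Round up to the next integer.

n₁ = (z_{α/2} + z_β)² · (σ₁² + σ₂²/r) / δ²
   = (1.960 + 0.842)² · (2073² + 1672²/0.5) / 152²
   = 7.8512 · (4297329 + 5591168) / 23104
   = 7.8512 · 9888497 / 23104
   = 3360.31
Design effect: 1.4 × 3360.31 = 4704.43.
Round up → n₁ = 4705; n₂ = r·n₁ = 0.5 × 4705 = 2353.

n₁ = 4705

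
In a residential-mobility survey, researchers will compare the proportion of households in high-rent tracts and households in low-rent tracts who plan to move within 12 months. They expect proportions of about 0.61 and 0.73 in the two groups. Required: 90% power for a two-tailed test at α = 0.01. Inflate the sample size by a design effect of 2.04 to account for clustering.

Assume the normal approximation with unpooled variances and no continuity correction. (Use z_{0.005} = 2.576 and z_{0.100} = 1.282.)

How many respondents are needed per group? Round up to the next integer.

n = (z_{α/2} + z_β)² · [p₁(1−p₁) + p₂(1−p₂)] / (p₁ − p₂)²
  = (2.576 + 1.282)² · (0.61·0.39 + 0.73·0.27) / (-0.12)²
  = (3.858)² · (0.2379 + 0.1971) / 0.0144
  = 14.8842 · 0.4350 / 0.0144
  = 449.63
Design effect: 2.04 × 449.63 = 917.24.
Round up → n = 918 per group.

n = 918 per group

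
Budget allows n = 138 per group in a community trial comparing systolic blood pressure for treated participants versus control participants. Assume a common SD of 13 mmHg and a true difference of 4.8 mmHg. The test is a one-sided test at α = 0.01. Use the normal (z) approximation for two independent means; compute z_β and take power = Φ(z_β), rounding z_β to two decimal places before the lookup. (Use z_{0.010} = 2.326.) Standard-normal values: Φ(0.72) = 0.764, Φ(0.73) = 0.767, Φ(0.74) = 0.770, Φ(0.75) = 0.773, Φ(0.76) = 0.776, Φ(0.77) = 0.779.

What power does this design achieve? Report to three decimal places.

Power ≈ 0.770

z_β = δ·√(n/(σ₁²+σ₂²)) − z_α
    = 4.8 · √(138/338) − 2.326
    = 4.8 · 0.63897 − 2.326
    = 3.0671 − 2.326 = 0.7411 → 0.74
Power = Φ(0.74) = 0.770.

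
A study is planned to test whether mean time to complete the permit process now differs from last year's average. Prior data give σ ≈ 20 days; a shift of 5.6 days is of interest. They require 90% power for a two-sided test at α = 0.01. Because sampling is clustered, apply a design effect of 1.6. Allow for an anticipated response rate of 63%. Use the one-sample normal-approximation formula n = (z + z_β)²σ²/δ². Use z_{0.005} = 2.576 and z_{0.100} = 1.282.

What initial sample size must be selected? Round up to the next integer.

n = 483

n = (z_{α/2} + z_β)² · σ² / δ²
  = (2.576 + 1.282)² · 20² / 5.6²
  = 14.8842 · 400 / 31.36
  = 189.85
Design effect: 1.6 × 189.85 = 303.76.
Adjust for 63% response: 303.76 / 0.63 = 482.16.
Round up → n = 483.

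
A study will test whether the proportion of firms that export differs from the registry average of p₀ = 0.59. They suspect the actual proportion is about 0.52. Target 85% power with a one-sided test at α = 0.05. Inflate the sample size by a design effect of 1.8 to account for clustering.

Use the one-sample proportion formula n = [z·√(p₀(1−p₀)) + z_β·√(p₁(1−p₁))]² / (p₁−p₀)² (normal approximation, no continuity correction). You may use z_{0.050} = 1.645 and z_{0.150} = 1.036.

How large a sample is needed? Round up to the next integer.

n = 647

n = [z_α·√(p₀q₀) + z_β·√(p₁q₁)]² / (p₁ − p₀)²
  = [1.645·√(0.59·0.41) + 1.036·√(0.52·0.48)]² / (-0.07)²
  = [1.645·0.4918 + 1.036·0.4996]² / 0.0049
  = [1.3267]² / 0.0049
  = 359.18
Design effect: 1.8 × 359.18 = 646.53.
Round up → n = 647.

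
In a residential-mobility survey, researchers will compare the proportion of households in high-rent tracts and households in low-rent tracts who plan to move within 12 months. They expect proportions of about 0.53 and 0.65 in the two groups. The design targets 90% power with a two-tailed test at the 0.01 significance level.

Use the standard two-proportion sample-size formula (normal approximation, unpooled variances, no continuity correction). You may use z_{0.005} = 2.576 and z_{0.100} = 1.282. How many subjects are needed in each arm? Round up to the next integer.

n = (z_{α/2} + z_β)² · [p₁(1−p₁) + p₂(1−p₂)] / (p₁ − p₂)²
  = (2.576 + 1.282)² · (0.53·0.47 + 0.65·0.35) / (-0.12)²
  = (3.858)² · (0.2491 + 0.2275) / 0.0144
  = 14.8842 · 0.4766 / 0.0144
  = 492.62
Round up → n = 493 per group.

n = 493 per group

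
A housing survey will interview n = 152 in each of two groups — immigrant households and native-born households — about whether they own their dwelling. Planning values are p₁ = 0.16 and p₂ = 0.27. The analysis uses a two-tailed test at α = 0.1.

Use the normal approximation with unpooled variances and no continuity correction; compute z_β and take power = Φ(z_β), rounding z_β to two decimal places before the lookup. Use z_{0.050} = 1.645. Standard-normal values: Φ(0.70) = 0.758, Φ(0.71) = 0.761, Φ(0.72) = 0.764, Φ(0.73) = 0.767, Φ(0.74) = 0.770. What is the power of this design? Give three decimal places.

Power ≈ 0.761

z_β = |p₁−p₂|·√(n/[p₁q₁+p₂q₂]) − z_{α/2}
    = 0.11 · √(152/0.3315) − 1.645
    = 0.11 · 21.4131 − 1.645
    = 2.3554 − 1.645 = 0.7104 → 0.71
Power = Φ(0.71) = 0.761.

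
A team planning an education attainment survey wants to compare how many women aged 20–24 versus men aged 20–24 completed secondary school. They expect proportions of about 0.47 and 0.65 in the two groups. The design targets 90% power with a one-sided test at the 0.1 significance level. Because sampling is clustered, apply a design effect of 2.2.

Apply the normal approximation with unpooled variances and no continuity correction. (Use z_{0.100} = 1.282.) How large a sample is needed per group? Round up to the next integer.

n = 213 per group

n = (z_α + z_β)² · [p₁(1−p₁) + p₂(1−p₂)] / (p₁ − p₂)²
  = (1.282 + 1.282)² · (0.47·0.53 + 0.65·0.35) / (-0.18)²
  = (2.564)² · (0.2491 + 0.2275) / 0.0324
  = 6.5741 · 0.4766 / 0.0324
  = 96.70
Design effect: 2.2 × 96.70 = 212.75.
Round up → n = 213 per group.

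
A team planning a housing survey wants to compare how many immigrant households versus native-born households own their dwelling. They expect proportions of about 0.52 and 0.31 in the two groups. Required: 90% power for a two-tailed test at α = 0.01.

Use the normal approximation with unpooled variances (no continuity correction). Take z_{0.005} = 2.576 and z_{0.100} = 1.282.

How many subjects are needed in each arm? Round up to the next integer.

n = (z_{α/2} + z_β)² · [p₁(1−p₁) + p₂(1−p₂)] / (p₁ − p₂)²
  = (2.576 + 1.282)² · (0.52·0.48 + 0.31·0.69) / (0.21)²
  = (3.858)² · (0.2496 + 0.2139) / 0.0441
  = 14.8842 · 0.4635 / 0.0441
  = 156.44
Round up → n = 157 per group.

n = 157 per group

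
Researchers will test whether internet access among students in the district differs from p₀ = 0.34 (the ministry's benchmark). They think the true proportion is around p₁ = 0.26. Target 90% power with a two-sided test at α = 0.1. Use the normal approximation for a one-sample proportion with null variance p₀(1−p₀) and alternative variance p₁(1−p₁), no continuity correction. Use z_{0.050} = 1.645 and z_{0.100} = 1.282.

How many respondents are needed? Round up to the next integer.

n = 282

n = [z_{α/2}·√(p₀q₀) + z_β·√(p₁q₁)]² / (p₁ − p₀)²
  = [1.645·√(0.34·0.66) + 1.282·√(0.26·0.74)]² / (-0.08)²
  = [1.645·0.4737 + 1.282·0.4386]² / 0.0064
  = [1.3416]² / 0.0064
  = 281.22
Round up → n = 282.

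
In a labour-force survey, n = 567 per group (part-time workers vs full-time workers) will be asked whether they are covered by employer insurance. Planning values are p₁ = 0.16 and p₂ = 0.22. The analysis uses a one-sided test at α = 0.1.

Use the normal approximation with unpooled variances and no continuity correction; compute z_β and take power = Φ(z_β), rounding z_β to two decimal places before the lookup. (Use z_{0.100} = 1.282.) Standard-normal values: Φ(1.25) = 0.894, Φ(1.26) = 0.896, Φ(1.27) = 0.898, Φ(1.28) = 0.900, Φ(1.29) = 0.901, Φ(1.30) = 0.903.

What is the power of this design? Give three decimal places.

z_β = |p₁−p₂|·√(n/[p₁q₁+p₂q₂]) − z_α
    = 0.06 · √(567/0.3060) − 1.282
    = 0.06 · 43.0458 − 1.282
    = 2.5827 − 1.282 = 1.3007 → 1.30
Power = Φ(1.30) = 0.903.

Power ≈ 0.903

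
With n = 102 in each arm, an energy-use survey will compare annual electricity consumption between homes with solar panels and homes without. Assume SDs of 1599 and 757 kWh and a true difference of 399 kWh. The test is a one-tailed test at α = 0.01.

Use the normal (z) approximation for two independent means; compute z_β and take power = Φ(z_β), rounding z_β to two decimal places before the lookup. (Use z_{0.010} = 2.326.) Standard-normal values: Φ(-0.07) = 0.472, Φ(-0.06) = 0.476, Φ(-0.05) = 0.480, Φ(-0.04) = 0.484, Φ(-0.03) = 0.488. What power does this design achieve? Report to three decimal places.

Power ≈ 0.480

z_β = δ·√(n/(σ₁²+σ₂²)) − z_α
    = 399 · √(102/3129850) − 2.326
    = 399 · 0.00571 − 2.326
    = 2.2778 − 2.326 = -0.0482 → -0.05
Power = Φ(-0.05) = 0.480.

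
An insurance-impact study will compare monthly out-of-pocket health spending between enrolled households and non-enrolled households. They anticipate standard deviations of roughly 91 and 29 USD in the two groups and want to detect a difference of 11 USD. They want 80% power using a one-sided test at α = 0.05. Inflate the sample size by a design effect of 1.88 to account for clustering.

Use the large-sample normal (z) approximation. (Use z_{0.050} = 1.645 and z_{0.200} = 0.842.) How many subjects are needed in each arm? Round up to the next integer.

n = (z_α + z_β)² · (σ₁² + σ₂²) / δ²
  = (1.645 + 0.842)² · (91² + 29² = 9122) / 11²
  = 6.1852 · 9122 / 121
  = 466.29
Design effect: 1.88 × 466.29 = 876.63.
Round up → n = 877 per group.

n = 877 per group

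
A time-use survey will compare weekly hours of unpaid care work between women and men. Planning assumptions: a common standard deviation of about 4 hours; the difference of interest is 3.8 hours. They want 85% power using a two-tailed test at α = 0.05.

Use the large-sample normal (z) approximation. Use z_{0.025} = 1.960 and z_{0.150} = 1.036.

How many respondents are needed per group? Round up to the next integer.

n = (z_{α/2} + z_β)² · (σ₁² + σ₂²) / δ²
  = (1.960 + 1.036)² · (2·4² = 32) / 3.8²
  = 8.9760 · 32 / 14.44
  = 19.89
Round up → n = 20 per group.

n = 20 per group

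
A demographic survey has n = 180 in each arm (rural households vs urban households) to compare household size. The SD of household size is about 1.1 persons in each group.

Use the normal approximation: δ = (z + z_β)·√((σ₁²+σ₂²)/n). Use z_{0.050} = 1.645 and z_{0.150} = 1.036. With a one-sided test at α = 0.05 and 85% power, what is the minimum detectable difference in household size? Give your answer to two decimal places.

Minimum detectable difference ≈ 0.31 persons

δ = (z_α + z_β) · √((σ₁²+σ₂²)/n)
  = (1.645 + 1.036) · √(2.42/180)
  = 2.681 · √0.01344
  = 2.681 · 0.1160
  = 0.3109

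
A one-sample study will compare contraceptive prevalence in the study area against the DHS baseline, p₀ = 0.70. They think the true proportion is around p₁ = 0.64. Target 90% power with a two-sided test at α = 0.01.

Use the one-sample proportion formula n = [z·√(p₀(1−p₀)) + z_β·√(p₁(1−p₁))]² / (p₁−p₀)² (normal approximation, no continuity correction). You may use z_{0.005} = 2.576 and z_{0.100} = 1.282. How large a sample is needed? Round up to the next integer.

n = 896

n = [z_{α/2}·√(p₀q₀) + z_β·√(p₁q₁)]² / (p₁ − p₀)²
  = [2.576·√(0.70·0.30) + 1.282·√(0.64·0.36)]² / (-0.06)²
  = [2.576·0.4583 + 1.282·0.4800]² / 0.0036
  = [1.7958]² / 0.0036
  = 895.84
Round up → n = 896.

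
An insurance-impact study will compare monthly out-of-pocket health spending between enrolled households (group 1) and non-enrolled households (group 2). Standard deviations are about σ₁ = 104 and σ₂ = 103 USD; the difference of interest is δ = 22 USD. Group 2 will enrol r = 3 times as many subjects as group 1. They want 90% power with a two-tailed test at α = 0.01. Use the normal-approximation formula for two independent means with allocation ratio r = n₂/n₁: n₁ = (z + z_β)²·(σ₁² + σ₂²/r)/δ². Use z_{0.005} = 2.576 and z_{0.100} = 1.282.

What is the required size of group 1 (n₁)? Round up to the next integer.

n₁ = (z_{α/2} + z_β)² · (σ₁² + σ₂²/r) / δ²
   = (2.576 + 1.282)² · (104² + 103²/3) / 22²
   = 14.8842 · (10816 + 3536.3) / 484
   = 14.8842 · 14352.3 / 484
   = 441.37
Round up → n₁ = 442; n₂ = r·n₁ = 3 × 442 = 1326.

n₁ = 442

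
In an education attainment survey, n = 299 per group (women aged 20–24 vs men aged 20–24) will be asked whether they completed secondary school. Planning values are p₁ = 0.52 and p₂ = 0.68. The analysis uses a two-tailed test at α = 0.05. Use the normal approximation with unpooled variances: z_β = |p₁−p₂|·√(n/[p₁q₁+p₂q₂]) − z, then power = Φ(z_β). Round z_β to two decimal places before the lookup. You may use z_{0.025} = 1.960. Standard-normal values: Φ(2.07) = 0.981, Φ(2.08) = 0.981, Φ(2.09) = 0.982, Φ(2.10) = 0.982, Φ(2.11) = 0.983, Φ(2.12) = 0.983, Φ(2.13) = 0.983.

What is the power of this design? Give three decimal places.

z_β = |p₁−p₂|·√(n/[p₁q₁+p₂q₂]) − z_{α/2}
    = 0.16 · √(299/0.4672) − 1.960
    = 0.16 · 25.2979 − 1.960
    = 4.0477 − 1.960 = 2.0877 → 2.09
Power = Φ(2.09) = 0.982.

Power ≈ 0.982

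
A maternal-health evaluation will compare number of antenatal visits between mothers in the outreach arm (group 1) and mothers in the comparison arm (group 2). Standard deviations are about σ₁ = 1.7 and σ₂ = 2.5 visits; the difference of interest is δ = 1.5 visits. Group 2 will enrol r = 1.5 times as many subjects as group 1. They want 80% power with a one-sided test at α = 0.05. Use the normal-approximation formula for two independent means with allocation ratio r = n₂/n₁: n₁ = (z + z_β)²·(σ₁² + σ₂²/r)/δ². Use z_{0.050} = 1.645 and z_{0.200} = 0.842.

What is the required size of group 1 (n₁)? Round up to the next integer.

n₁ = 20

n₁ = (z_α + z_β)² · (σ₁² + σ₂²/r) / δ²
   = (1.645 + 0.842)² · (1.7² + 2.5²/1.5) / 1.5²
   = 6.1852 · (2.89 + 4.1667) / 2.25
   = 6.1852 · 7.0567 / 2.25
   = 19.40
Round up → n₁ = 20; n₂ = r·n₁ = 1.5 × 20 = 30.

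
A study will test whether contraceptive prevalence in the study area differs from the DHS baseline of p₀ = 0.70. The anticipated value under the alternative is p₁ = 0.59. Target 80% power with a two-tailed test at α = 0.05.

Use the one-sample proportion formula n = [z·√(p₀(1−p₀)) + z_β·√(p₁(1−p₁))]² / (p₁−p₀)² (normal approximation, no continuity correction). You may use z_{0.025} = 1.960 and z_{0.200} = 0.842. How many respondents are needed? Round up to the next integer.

n = 143

n = [z_{α/2}·√(p₀q₀) + z_β·√(p₁q₁)]² / (p₁ − p₀)²
  = [1.960·√(0.70·0.30) + 0.842·√(0.59·0.41)]² / (-0.11)²
  = [1.960·0.4583 + 0.842·0.4918]² / 0.0121
  = [1.3123]² / 0.0121
  = 142.33
Round up → n = 143.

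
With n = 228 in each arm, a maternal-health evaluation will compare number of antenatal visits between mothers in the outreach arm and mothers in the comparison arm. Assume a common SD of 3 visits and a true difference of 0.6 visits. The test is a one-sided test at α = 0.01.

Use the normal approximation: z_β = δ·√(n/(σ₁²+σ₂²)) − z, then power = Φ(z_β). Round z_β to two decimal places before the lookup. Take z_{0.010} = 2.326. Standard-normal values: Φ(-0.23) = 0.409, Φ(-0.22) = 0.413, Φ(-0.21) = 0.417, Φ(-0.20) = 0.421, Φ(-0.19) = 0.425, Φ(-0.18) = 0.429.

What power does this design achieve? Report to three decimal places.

Power ≈ 0.425

z_β = δ·√(n/(σ₁²+σ₂²)) − z_α
    = 0.6 · √(228/18) − 2.326
    = 0.6 · 3.55903 − 2.326
    = 2.1354 − 2.326 = -0.1906 → -0.19
Power = Φ(-0.19) = 0.425.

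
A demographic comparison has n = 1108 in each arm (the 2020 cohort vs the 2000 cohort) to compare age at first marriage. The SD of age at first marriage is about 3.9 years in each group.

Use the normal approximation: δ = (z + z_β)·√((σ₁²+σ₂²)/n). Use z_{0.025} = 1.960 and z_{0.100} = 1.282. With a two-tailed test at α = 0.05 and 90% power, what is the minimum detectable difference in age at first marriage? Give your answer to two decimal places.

Minimum detectable difference ≈ 0.54 years

δ = (z_{α/2} + z_β) · √((σ₁²+σ₂²)/n)
  = (1.960 + 1.282) · √(30.42/1108)
  = 3.242 · √0.02745
  = 3.242 · 0.1657
  = 0.5372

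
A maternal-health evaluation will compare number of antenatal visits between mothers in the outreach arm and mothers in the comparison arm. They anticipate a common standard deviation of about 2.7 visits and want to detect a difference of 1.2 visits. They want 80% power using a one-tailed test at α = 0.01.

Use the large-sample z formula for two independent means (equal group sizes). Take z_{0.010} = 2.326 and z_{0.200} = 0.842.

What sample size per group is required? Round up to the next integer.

n = 102 per group

n = (z_α + z_β)² · (σ₁² + σ₂²) / δ²
  = (2.326 + 0.842)² · (2·2.7² = 14.58) / 1.2²
  = 10.0362 · 14.58 / 1.44
  = 101.62
Round up → n = 102 per group.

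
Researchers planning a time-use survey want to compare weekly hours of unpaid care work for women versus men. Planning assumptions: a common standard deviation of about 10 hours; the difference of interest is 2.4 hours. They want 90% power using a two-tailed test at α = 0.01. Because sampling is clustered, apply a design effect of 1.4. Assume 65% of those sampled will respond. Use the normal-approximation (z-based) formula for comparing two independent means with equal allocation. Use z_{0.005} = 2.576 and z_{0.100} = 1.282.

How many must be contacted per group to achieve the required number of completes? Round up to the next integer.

n = (z_{α/2} + z_β)² · (σ₁² + σ₂²) / δ²
  = (2.576 + 1.282)² · (2·10² = 200) / 2.4²
  = 14.8842 · 200 / 5.76
  = 516.81
Design effect: 1.4 × 516.81 = 723.54.
Adjust for 65% response: 723.54 / 0.65 = 1113.13.
Round up → n = 1114 per group.

n = 1114 per group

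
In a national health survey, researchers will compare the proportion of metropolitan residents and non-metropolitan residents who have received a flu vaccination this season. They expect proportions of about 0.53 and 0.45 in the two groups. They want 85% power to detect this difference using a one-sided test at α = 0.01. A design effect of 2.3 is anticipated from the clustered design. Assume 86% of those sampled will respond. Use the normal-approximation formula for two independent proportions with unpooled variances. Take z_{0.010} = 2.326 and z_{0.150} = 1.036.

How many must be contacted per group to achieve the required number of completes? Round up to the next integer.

n = (z_α + z_β)² · [p₁(1−p₁) + p₂(1−p₂)] / (p₁ − p₂)²
  = (2.326 + 1.036)² · (0.53·0.47 + 0.45·0.55) / (0.08)²
  = (3.362)² · (0.2491 + 0.2475) / 0.0064
  = 11.3030 · 0.4966 / 0.0064
  = 877.05
Design effect: 2.3 × 877.05 = 2017.20.
Adjust for 86% response: 2017.20 / 0.86 = 2345.59.
Round up → n = 2346 per group.

n = 2346 per group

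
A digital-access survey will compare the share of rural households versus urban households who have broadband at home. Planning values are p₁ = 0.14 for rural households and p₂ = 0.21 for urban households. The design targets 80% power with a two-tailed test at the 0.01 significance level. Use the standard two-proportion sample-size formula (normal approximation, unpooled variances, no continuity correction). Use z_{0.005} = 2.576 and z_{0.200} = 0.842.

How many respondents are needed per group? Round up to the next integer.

n = (z_{α/2} + z_β)² · [p₁(1−p₁) + p₂(1−p₂)] / (p₁ − p₂)²
  = (2.576 + 0.842)² · (0.14·0.86 + 0.21·0.79) / (-0.07)²
  = (3.418)² · (0.1204 + 0.1659) / 0.0049
  = 11.6827 · 0.2863 / 0.0049
  = 682.60
Round up → n = 683 per group.

n = 683 per group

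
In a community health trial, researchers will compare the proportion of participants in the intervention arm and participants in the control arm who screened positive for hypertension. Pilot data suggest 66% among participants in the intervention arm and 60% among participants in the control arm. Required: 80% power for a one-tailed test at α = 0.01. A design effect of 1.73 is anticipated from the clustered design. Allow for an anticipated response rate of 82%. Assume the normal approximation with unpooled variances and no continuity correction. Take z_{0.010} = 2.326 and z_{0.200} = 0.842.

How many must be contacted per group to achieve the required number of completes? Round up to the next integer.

n = (z_α + z_β)² · [p₁(1−p₁) + p₂(1−p₂)] / (p₁ − p₂)²
  = (2.326 + 0.842)² · (0.66·0.34 + 0.60·0.40) / (0.06)²
  = (3.168)² · (0.2244 + 0.2400) / 0.0036
  = 10.0362 · 0.4644 / 0.0036
  = 1294.67
Design effect: 1.73 × 1294.67 = 2239.78.
Adjust for 82% response: 2239.78 / 0.82 = 2731.44.
Round up → n = 2732 per group.

n = 2732 per group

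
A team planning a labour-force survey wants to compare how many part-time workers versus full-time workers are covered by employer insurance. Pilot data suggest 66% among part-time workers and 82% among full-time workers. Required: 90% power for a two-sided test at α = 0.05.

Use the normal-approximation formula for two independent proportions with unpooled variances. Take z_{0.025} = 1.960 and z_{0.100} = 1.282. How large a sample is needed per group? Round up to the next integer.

n = 153 per group

n = (z_{α/2} + z_β)² · [p₁(1−p₁) + p₂(1−p₂)] / (p₁ − p₂)²
  = (1.960 + 1.282)² · (0.66·0.34 + 0.82·0.18) / (-0.16)²
  = (3.242)² · (0.2244 + 0.1476) / 0.0256
  = 10.5106 · 0.3720 / 0.0256
  = 152.73
Round up → n = 153 per group.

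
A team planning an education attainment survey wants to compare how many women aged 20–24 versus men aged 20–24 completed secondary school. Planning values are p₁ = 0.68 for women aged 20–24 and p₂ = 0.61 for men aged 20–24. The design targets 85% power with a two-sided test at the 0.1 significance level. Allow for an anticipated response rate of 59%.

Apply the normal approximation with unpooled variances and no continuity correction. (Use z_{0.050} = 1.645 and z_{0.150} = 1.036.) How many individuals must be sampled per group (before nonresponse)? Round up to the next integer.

n = (z_{α/2} + z_β)² · [p₁(1−p₁) + p₂(1−p₂)] / (p₁ − p₂)²
  = (1.645 + 1.036)² · (0.68·0.32 + 0.61·0.39) / (0.07)²
  = (2.681)² · (0.2176 + 0.2379) / 0.0049
  = 7.1878 · 0.4555 / 0.0049
  = 668.17
Adjust for 59% response: 668.17 / 0.59 = 1132.49.
Round up → n = 1133 per group.

n = 1133 per group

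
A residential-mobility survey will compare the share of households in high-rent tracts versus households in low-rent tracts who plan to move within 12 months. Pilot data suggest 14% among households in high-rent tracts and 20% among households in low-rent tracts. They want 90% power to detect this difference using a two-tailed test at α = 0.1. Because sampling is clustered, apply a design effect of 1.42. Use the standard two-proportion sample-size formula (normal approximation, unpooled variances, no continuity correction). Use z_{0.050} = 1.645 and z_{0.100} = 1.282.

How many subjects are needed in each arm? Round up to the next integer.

n = (z_{α/2} + z_β)² · [p₁(1−p₁) + p₂(1−p₂)] / (p₁ − p₂)²
  = (1.645 + 1.282)² · (0.14·0.86 + 0.20·0.80) / (-0.06)²
  = (2.927)² · (0.1204 + 0.1600) / 0.0036
  = 8.5673 · 0.2804 / 0.0036
  = 667.30
Design effect: 1.42 × 667.30 = 947.57.
Round up → n = 948 per group.

n = 948 per group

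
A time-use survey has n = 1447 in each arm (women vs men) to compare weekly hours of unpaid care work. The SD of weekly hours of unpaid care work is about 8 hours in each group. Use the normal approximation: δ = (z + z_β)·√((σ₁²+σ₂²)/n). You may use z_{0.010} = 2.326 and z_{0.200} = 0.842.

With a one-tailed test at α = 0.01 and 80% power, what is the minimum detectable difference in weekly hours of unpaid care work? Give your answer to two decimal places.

δ = (z_α + z_β) · √((σ₁²+σ₂²)/n)
  = (2.326 + 0.842) · √(128/1447)
  = 3.168 · √0.08846
  = 3.168 · 0.2974
  = 0.9422

Minimum detectable difference ≈ 0.94 hours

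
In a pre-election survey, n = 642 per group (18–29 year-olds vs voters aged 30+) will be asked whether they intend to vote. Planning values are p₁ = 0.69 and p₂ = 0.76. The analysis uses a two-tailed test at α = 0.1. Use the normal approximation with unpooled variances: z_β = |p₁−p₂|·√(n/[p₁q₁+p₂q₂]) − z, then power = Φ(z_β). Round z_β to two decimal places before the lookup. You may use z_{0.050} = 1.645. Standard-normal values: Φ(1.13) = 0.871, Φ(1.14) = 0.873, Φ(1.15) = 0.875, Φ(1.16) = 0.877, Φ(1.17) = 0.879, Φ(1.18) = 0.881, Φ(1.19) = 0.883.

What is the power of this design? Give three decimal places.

z_β = |p₁−p₂|·√(n/[p₁q₁+p₂q₂]) − z_{α/2}
    = 0.07 · √(642/0.3963) − 1.645
    = 0.07 · 40.2490 − 1.645
    = 2.8174 − 1.645 = 1.1724 → 1.17
Power = Φ(1.17) = 0.879.

Power ≈ 0.879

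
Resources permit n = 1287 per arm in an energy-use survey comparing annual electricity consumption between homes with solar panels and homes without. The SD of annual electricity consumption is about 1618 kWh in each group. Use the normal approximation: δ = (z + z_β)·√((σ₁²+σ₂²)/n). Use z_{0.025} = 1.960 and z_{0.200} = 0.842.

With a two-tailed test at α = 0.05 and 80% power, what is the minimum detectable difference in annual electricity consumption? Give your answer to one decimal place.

δ = (z_{α/2} + z_β) · √((σ₁²+σ₂²)/n)
  = (1.960 + 0.842) · √(5235848/1287)
  = 2.802 · √4068.3
  = 2.802 · 63.7829
  = 178.7197

Minimum detectable difference ≈ 178.7 kWh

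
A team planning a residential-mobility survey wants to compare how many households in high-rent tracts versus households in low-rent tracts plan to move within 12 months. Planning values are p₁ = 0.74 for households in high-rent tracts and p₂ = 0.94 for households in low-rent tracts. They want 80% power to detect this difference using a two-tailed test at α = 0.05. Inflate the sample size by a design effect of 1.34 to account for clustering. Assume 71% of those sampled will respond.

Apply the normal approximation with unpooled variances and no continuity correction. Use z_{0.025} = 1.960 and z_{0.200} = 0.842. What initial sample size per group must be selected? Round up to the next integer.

n = 93 per group

n = (z_{α/2} + z_β)² · [p₁(1−p₁) + p₂(1−p₂)] / (p₁ − p₂)²
  = (1.960 + 0.842)² · (0.74·0.26 + 0.94·0.06) / (-0.20)²
  = (2.802)² · (0.1924 + 0.0564) / 0.0400
  = 7.8512 · 0.2488 / 0.0400
  = 48.83
Design effect: 1.34 × 48.83 = 65.44.
Adjust for 71% response: 65.44 / 0.71 = 92.17.
Round up → n = 93 per group.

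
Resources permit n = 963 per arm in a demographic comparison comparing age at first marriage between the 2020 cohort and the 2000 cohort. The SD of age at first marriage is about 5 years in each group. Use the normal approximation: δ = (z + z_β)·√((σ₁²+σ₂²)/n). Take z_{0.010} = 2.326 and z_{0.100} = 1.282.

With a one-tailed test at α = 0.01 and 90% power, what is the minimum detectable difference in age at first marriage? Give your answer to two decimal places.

δ = (z_α + z_β) · √((σ₁²+σ₂²)/n)
  = (2.326 + 1.282) · √(50/963)
  = 3.608 · √0.05192
  = 3.608 · 0.2279
  = 0.8221

Minimum detectable difference ≈ 0.82 years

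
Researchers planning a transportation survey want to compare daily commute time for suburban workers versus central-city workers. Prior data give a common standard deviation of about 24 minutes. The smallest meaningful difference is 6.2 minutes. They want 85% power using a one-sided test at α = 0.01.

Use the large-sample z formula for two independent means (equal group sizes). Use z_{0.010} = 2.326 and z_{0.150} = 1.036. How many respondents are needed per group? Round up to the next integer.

n = (z_α + z_β)² · (σ₁² + σ₂²) / δ²
  = (2.326 + 1.036)² · (2·24² = 1152) / 6.2²
  = 11.3030 · 1152 / 38.44
  = 338.74
Round up → n = 339 per group.

n = 339 per group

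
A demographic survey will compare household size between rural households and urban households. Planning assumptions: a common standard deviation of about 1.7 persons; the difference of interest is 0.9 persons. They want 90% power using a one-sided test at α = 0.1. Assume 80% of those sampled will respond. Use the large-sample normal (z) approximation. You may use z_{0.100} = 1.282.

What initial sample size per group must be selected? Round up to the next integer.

n = 59 per group

n = (z_α + z_β)² · (σ₁² + σ₂²) / δ²
  = (1.282 + 1.282)² · (2·1.7² = 5.78) / 0.9²
  = 6.5741 · 5.78 / 0.81
  = 46.91
Adjust for 80% response: 46.91 / 0.80 = 58.64.
Round up → n = 59 per group.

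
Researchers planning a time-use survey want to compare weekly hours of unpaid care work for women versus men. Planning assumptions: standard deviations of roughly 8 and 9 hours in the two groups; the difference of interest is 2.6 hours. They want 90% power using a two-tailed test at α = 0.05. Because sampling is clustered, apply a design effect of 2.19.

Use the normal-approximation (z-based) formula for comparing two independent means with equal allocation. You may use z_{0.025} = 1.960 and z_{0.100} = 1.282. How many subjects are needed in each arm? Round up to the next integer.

n = 494 per group

n = (z_{α/2} + z_β)² · (σ₁² + σ₂²) / δ²
  = (1.960 + 1.282)² · (8² + 9² = 145) / 2.6²
  = 10.5106 · 145 / 6.76
  = 225.45
Design effect: 2.19 × 225.45 = 493.73.
Round up → n = 494 per group.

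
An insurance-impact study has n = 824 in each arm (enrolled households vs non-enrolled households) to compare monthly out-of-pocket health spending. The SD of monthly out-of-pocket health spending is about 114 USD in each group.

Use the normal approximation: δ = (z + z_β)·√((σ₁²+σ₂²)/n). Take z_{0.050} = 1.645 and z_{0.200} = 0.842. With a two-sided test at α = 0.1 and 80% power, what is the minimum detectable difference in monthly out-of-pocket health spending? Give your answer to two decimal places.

Minimum detectable difference ≈ 13.97 USD

δ = (z_{α/2} + z_β) · √((σ₁²+σ₂²)/n)
  = (1.645 + 0.842) · √(25992/824)
  = 2.487 · √31.5437
  = 2.487 · 5.6164
  = 13.9679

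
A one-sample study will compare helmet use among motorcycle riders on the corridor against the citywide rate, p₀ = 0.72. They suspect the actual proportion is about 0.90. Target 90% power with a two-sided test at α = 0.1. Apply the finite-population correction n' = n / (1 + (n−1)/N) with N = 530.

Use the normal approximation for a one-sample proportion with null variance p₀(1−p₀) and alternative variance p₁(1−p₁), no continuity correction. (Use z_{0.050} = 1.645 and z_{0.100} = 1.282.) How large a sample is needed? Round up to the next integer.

n = [z_{α/2}·√(p₀q₀) + z_β·√(p₁q₁)]² / (p₁ − p₀)²
  = [1.645·√(0.72·0.28) + 1.282·√(0.90·0.10)]² / (0.18)²
  = [1.645·0.4490 + 1.282·0.3000]² / 0.0324
  = [1.1232]² / 0.0324
  = 38.94
Finite-population correction (N = 530): 38.94 / (1 + (38.94 − 1)/530) = 36.34.
Round up → n = 37.

n = 37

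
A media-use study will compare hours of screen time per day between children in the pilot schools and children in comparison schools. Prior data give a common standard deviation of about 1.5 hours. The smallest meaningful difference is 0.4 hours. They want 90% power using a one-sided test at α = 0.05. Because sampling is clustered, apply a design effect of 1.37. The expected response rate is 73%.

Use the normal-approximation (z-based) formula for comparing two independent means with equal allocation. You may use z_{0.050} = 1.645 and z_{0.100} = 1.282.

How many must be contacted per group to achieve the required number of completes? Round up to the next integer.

n = 453 per group

n = (z_α + z_β)² · (σ₁² + σ₂²) / δ²
  = (1.645 + 1.282)² · (2·1.5² = 4.5) / 0.4²
  = 8.5673 · 4.5 / 0.16
  = 240.96
Design effect: 1.37 × 240.96 = 330.11.
Adjust for 73% response: 330.11 / 0.73 = 452.21.
Round up → n = 453 per group.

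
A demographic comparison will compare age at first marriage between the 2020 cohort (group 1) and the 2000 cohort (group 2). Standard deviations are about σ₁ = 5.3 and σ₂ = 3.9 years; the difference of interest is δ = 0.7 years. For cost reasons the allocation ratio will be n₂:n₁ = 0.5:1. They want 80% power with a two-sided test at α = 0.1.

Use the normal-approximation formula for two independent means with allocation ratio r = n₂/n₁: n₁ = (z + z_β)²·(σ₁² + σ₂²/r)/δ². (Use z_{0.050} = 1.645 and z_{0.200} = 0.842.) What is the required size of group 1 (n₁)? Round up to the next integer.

n₁ = (z_{α/2} + z_β)² · (σ₁² + σ₂²/r) / δ²
   = (1.645 + 0.842)² · (5.3² + 3.9²/0.5) / 0.7²
   = 6.1852 · (28.09 + 30.42) / 0.49
   = 6.1852 · 58.51 / 0.49
   = 738.56
Round up → n₁ = 739; n₂ = r·n₁ = 0.5 × 739 = 370.

n₁ = 739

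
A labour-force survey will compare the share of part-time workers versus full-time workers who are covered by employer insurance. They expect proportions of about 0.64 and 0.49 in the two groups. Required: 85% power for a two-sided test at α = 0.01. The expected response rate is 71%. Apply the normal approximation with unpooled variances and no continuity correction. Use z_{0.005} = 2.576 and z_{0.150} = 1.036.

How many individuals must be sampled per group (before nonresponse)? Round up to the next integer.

n = (z_{α/2} + z_β)² · [p₁(1−p₁) + p₂(1−p₂)] / (p₁ − p₂)²
  = (2.576 + 1.036)² · (0.64·0.36 + 0.49·0.51) / (0.15)²
  = (3.612)² · (0.2304 + 0.2499) / 0.0225
  = 13.0465 · 0.4803 / 0.0225
  = 278.50
Adjust for 71% response: 278.50 / 0.71 = 392.25.
Round up → n = 393 per group.

n = 393 per group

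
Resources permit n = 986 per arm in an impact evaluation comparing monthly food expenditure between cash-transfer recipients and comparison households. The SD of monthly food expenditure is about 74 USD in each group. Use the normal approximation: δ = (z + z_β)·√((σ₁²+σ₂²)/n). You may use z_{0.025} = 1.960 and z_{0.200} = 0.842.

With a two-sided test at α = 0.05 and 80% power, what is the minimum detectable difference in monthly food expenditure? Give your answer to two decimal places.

δ = (z_{α/2} + z_β) · √((σ₁²+σ₂²)/n)
  = (1.960 + 0.842) · √(10952/986)
  = 2.802 · √11.1075
  = 2.802 · 3.3328
  = 9.3385

Minimum detectable difference ≈ 9.34 USD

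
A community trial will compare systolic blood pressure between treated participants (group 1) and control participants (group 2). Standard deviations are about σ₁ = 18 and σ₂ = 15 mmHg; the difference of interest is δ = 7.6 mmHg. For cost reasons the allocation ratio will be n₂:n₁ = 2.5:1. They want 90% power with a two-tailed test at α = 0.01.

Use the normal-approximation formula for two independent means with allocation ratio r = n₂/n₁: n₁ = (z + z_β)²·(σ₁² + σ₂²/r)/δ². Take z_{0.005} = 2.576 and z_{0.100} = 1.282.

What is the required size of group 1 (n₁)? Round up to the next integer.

n₁ = (z_{α/2} + z_β)² · (σ₁² + σ₂²/r) / δ²
   = (2.576 + 1.282)² · (18² + 15²/2.5) / 7.6²
   = 14.8842 · (324 + 90) / 57.76
   = 14.8842 · 414 / 57.76
   = 106.68
Round up → n₁ = 107; n₂ = r·n₁ = 2.5 × 107 = 268.

n₁ = 107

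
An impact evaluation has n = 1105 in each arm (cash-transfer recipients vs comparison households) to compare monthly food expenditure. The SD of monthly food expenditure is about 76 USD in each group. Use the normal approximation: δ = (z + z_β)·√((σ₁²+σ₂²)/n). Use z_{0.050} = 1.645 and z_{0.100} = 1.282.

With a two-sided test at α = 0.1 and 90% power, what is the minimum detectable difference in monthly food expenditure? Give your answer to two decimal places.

δ = (z_{α/2} + z_β) · √((σ₁²+σ₂²)/n)
  = (1.645 + 1.282) · √(11552/1105)
  = 2.927 · √10.4543
  = 2.927 · 3.2333
  = 9.4639

Minimum detectable difference ≈ 9.46 USD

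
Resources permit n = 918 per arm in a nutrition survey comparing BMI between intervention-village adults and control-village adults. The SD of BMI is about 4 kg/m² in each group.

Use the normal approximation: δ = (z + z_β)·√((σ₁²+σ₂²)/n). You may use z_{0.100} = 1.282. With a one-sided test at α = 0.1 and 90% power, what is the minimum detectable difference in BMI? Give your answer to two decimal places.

Minimum detectable difference ≈ 0.48 kg/m²

δ = (z_α + z_β) · √((σ₁²+σ₂²)/n)
  = (1.282 + 1.282) · √(32/918)
  = 2.564 · √0.03486
  = 2.564 · 0.1867
  = 0.4787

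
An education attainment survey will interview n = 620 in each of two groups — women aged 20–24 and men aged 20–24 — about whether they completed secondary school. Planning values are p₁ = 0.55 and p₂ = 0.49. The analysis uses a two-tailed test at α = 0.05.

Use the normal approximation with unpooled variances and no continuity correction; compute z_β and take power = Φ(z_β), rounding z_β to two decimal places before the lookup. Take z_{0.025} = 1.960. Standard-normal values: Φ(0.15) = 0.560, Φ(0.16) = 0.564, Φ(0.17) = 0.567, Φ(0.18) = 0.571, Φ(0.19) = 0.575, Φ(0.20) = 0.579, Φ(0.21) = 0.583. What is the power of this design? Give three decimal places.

Power ≈ 0.564

z_β = |p₁−p₂|·√(n/[p₁q₁+p₂q₂]) − z_{α/2}
    = 0.06 · √(620/0.4974) − 1.960
    = 0.06 · 35.3055 − 1.960
    = 2.1183 − 1.960 = 0.1583 → 0.16
Power = Φ(0.16) = 0.564.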